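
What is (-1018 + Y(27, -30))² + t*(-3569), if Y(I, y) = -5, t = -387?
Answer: 2427732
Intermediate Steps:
(-1018 + Y(27, -30))² + t*(-3569) = (-1018 - 5)² - 387*(-3569) = (-1023)² + 1381203 = 1046529 + 1381203 = 2427732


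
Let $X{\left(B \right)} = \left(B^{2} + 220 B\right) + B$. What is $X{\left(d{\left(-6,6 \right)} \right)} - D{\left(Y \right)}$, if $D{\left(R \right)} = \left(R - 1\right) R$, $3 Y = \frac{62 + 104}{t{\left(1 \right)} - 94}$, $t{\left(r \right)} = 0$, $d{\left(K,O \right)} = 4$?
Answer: $\frac{17874308}{19881} \approx 899.06$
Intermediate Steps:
$X{\left(B \right)} = B^{2} + 221 B$
$Y = - \frac{83}{141}$ ($Y = \frac{\left(62 + 104\right) \frac{1}{0 - 94}}{3} = \frac{166 \frac{1}{-94}}{3} = \frac{166 \left(- \frac{1}{94}\right)}{3} = \frac{1}{3} \left(- \frac{83}{47}\right) = - \frac{83}{141} \approx -0.58865$)
$D{\left(R \right)} = R \left(-1 + R\right)$ ($D{\left(R \right)} = \left(-1 + R\right) R = R \left(-1 + R\right)$)
$X{\left(d{\left(-6,6 \right)} \right)} - D{\left(Y \right)} = 4 \left(221 + 4\right) - - \frac{83 \left(-1 - \frac{83}{141}\right)}{141} = 4 \cdot 225 - \left(- \frac{83}{141}\right) \left(- \frac{224}{141}\right) = 900 - \frac{18592}{19881} = \frac{17874308}{19881}$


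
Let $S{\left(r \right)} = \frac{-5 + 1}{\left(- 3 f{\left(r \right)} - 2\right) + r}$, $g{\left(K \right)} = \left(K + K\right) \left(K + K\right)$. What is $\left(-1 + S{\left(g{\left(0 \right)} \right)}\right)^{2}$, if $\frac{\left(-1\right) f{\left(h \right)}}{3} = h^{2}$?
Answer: $1$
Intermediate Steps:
$g{\left(K \right)} = 4 K^{2}$ ($g{\left(K \right)} = 2 K 2 K = 4 K^{2}$)
$f{\left(h \right)} = - 3 h^{2}$
$S{\left(r \right)} = - \frac{4}{-2 + r + 9 r^{2}}$ ($S{\left(r \right)} = \frac{-5 + 1}{\left(- 3 \left(- 3 r^{2}\right) - 2\right) + r} = - \frac{4}{\left(9 r^{2} - 2\right) + r} = - \frac{4}{\left(-2 + 9 r^{2}\right) + r} = - \frac{4}{-2 + r + 9 r^{2}}$)
$\left(-1 + S{\left(g{\left(0 \right)} \right)}\right)^{2} = \left(-1 + \frac{4}{2 - 4 \cdot 0^{2} - 9 \left(4 \cdot 0^{2}\right)^{2}}\right)^{2} = \left(-1 + \frac{4}{2 - 4 \cdot 0 - 9 \left(4 \cdot 0\right)^{2}}\right)^{2} = \left(-1 + \frac{4}{2 - 0 - 9 \cdot 0^{2}}\right)^{2} = \left(-1 + \frac{4}{2 + 0 - 0}\right)^{2} = \left(-1 + \frac{4}{2 + 0 + 0}\right)^{2} = \left(-1 + \frac{4}{2}\right)^{2} = \left(-1 + 4 \cdot \frac{1}{2}\right)^{2} = \left(-1 + 2\right)^{2} = 1^{2} = 1$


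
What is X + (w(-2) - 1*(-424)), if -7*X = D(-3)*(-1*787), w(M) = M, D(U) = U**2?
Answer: 10037/7 ≈ 1433.9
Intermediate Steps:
X = 7083/7 (X = -(-3)**2*(-1*787)/7 = -9*(-787)/7 = -1/7*(-7083) = 7083/7 ≈ 1011.9)
X + (w(-2) - 1*(-424)) = 7083/7 + (-2 - 1*(-424)) = 7083/7 + (-2 + 424) = 7083/7 + 422 = 10037/7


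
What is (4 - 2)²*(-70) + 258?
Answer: -22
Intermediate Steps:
(4 - 2)²*(-70) + 258 = 2²*(-70) + 258 = 4*(-70) + 258 = -280 + 258 = -22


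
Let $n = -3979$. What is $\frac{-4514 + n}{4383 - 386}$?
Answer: $- \frac{8493}{3997} \approx -2.1248$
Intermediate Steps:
$\frac{-4514 + n}{4383 - 386} = \frac{-4514 - 3979}{4383 - 386} = - \frac{8493}{3997}$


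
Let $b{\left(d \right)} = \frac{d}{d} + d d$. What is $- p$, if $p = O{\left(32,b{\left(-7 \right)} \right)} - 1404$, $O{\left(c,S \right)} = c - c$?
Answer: $1404$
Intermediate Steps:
$b{\left(d \right)} = 1 + d^{2}$
$O{\left(c,S \right)} = 0$
$p = -1404$ ($p = 0 - 1404 = -1404$)
$- p = \left(-1\right) \left(-1404\right) = 1404$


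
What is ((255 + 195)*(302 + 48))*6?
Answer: 945000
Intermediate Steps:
((255 + 195)*(302 + 48))*6 = (450*350)*6 = 157500*6 = 945000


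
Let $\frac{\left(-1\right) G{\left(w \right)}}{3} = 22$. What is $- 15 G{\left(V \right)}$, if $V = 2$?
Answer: $990$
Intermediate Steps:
$G{\left(w \right)} = -66$ ($G{\left(w \right)} = \left(-3\right) 22 = -66$)
$- 15 G{\left(V \right)} = \left(-15\right) \left(-66\right) = 990$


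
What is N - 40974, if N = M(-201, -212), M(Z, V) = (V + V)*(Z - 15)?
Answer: 50610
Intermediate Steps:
M(Z, V) = 2*V*(-15 + Z) (M(Z, V) = (2*V)*(-15 + Z) = 2*V*(-15 + Z))
N = 91584 (N = 2*(-212)*(-15 - 201) = 2*(-212)*(-216) = 91584)
N - 40974 = 91584 - 40974 = 50610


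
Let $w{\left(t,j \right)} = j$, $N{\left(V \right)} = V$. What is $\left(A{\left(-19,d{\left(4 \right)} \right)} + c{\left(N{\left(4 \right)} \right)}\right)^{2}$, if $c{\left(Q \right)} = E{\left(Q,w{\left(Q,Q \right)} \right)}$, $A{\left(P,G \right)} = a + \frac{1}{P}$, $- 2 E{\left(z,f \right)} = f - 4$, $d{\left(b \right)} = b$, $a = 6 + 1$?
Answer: $\frac{17424}{361} \approx 48.266$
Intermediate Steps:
$a = 7$
$E{\left(z,f \right)} = 2 - \frac{f}{2}$ ($E{\left(z,f \right)} = - \frac{f - 4}{2} = - \frac{-4 + f}{2} = 2 - \frac{f}{2}$)
$A{\left(P,G \right)} = 7 + \frac{1}{P}$
$c{\left(Q \right)} = 2 - \frac{Q}{2}$
$\left(A{\left(-19,d{\left(4 \right)} \right)} + c{\left(N{\left(4 \right)} \right)}\right)^{2} = \left(\left(7 + \frac{1}{-19}\right) + \left(2 - 2\right)\right)^{2} = \left(\left(7 - \frac{1}{19}\right) + \left(2 - 2\right)\right)^{2} = \left(\frac{132}{19} + 0\right)^{2} = \left(\frac{132}{19}\right)^{2} = \frac{17424}{361}$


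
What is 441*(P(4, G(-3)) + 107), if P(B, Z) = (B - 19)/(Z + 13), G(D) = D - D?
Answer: 606816/13 ≈ 46678.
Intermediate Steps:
G(D) = 0
P(B, Z) = (-19 + B)/(13 + Z)
441*(P(4, G(-3)) + 107) = 441*((-19 + 4)/(13 + 0) + 107) = 441*(-15/13 + 107) = 441*(1376/13) = 606816/13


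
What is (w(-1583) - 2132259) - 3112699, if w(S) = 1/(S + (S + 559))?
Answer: -13673605507/2607 ≈ -5.2450e+6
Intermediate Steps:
w(S) = 1/(559 + 2*S) (w(S) = 1/(S + (559 + S)) = 1/(559 + 2*S))
(w(-1583) - 2132259) - 3112699 = (1/(559 + 2*(-1583)) - 2132259) - 3112699 = (1/(559 - 3166) - 2132259) - 3112699 = (1/(-2607) - 2132259) - 3112699 = (-1/2607 - 2132259) - 3112699 = -5558799214/2607 - 3112699 = -13673605507/2607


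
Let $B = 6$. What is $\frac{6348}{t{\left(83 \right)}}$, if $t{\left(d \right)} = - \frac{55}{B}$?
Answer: $- \frac{38088}{55} \approx -692.51$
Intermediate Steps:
$t{\left(d \right)} = - \frac{55}{6}$
$\frac{6348}{t{\left(83 \right)}} = \frac{6348}{- \frac{55}{6}} = 6348 \left(- \frac{6}{55}\right) = - \frac{38088}{55}$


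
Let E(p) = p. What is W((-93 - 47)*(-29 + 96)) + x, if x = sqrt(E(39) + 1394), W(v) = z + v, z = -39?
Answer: -9419 + sqrt(1433) ≈ -9381.1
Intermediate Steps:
W(v) = -39 + v
x = sqrt(1433) (x = sqrt(39 + 1394) = sqrt(1433) ≈ 37.855)
W((-93 - 47)*(-29 + 96)) + x = (-39 + (-93 - 47)*(-29 + 96)) + sqrt(1433) = (-39 - 140*67) + sqrt(1433) = (-39 - 9380) + sqrt(1433) = -9419 + sqrt(1433)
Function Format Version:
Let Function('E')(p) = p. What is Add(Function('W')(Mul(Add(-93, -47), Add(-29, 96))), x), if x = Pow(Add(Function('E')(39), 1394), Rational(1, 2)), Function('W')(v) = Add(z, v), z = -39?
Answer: Add(-9419, Pow(1433, Rational(1, 2))) ≈ -9381.1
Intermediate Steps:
Function('W')(v) = Add(-39, v)
x = Pow(1433, Rational(1, 2)) (x = Pow(Add(39, 1394), Rational(1, 2)) = Pow(1433, Rational(1, 2)) ≈ 37.855)
Add(Function('W')(Mul(Add(-93, -47), Add(-29, 96))), x) = Add(Add(-39, Mul(Add(-93, -47), Add(-29, 96))), Pow(1433, Rational(1, 2))) = Add(Add(-39, Mul(-140, 67)), Pow(1433, Rational(1, 2))) = Add(Add(-39, -9380), Pow(1433, Rational(1, 2))) = Add(-9419, Pow(1433, Rational(1, 2)))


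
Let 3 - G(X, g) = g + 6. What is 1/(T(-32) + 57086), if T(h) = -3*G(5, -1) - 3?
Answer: 1/57089 ≈ 1.7517e-5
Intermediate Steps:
G(X, g) = -3 - g (G(X, g) = 3 - (g + 6) = 3 - (6 + g) = 3 + (-6 - g) = -3 - g)
T(h) = 3 (T(h) = -3*(-3 - 1*(-1)) - 3 = -3*(-3 + 1) - 3 = -3*(-2) - 3 = 6 - 3 = 3)
1/(T(-32) + 57086) = 1/(3 + 57086) = 1/57089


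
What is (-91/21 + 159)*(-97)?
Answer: -45008/3 ≈ -15003.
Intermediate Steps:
(-91/21 + 159)*(-97) = (-91*1/21 + 159)*(-97) = (-13/3 + 159)*(-97) = (464/3)*(-97) = -45008/3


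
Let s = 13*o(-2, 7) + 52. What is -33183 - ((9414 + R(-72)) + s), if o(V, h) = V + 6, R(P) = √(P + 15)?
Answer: -42701 - I*√57 ≈ -42701.0 - 7.5498*I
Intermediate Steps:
R(P) = √(15 + P)
o(V, h) = 6 + V
s = 104 (s = 13*(6 - 2) + 52 = 13*4 + 52 = 52 + 52 = 104)
-33183 - ((9414 + R(-72)) + s) = -33183 - ((9414 + √(15 - 72)) + 104) = -33183 - ((9414 + √(-57)) + 104) = -33183 - ((9414 + I*√57) + 104) = -33183 - (9518 + I*√57) = -33183 + (-9518 - I*√57) = -42701 - I*√57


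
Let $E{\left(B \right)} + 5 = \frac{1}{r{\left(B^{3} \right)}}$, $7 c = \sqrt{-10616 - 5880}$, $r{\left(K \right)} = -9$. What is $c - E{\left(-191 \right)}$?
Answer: $\frac{46}{9} + \frac{4 i \sqrt{1031}}{7} \approx 5.1111 + 18.348 i$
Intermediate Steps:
$c = \frac{4 i \sqrt{1031}}{7}$ ($c = \frac{\sqrt{-10616 - 5880}}{7} = \frac{\sqrt{-16496}}{7} = \frac{4 i \sqrt{1031}}{7} \approx 18.348 i$)
$E{\left(B \right)} = - \frac{46}{9}$ ($E{\left(B \right)} = -5 + \frac{1}{-9} = -5 - \frac{1}{9} = - \frac{46}{9}$)
$c - E{\left(-191 \right)} = \frac{4 i \sqrt{1031}}{7} - - \frac{46}{9} = \frac{4 i \sqrt{1031}}{7} + \frac{46}{9} = \frac{46}{9} + \frac{4 i \sqrt{1031}}{7}$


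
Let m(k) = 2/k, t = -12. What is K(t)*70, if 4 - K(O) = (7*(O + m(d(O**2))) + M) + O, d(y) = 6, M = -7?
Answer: 21980/3 ≈ 7326.7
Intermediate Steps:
K(O) = 26/3 - 8*O (K(O) = 4 - ((7*(O + 2/6) - 7) + O) = 4 - ((7*(O + 2*(1/6)) - 7) + O) = 4 - ((7*(O + 1/3) - 7) + O) = 4 - ((7*(1/3 + O) - 7) + O) = 4 - (((7/3 + 7*O) - 7) + O) = 4 - ((-14/3 + 7*O) + O) = 4 - (-14/3 + 8*O) = 4 + (14/3 - 8*O) = 26/3 - 8*O)
K(t)*70 = (26/3 - 8*(-12))*70 = (26/3 + 96)*70 = (314/3)*70 = 21980/3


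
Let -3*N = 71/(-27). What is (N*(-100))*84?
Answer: -198800/27 ≈ -7363.0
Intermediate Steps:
N = 71/81 (N = -71/(3*(-27)) = -71*(-1)/(3*27) = -1/3*(-71/27) = 71/81 ≈ 0.87654)
(N*(-100))*84 = ((71/81)*(-100))*84 = -7100/81*84 = -198800/27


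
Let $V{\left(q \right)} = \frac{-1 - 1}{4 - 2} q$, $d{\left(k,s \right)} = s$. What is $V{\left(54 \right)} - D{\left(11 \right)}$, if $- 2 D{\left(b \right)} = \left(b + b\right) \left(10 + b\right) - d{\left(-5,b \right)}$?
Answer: $\frac{343}{2} \approx 171.5$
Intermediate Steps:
$D{\left(b \right)} = \frac{b}{2} - b \left(10 + b\right)$ ($D{\left(b \right)} = - \frac{\left(b + b\right) \left(10 + b\right) - b}{2} = - \frac{2 b \left(10 + b\right) - b}{2} = - \frac{- b + 2 b \left(10 + b\right)}{2} = \frac{b}{2} - b \left(10 + b\right)$)
$V{\left(q \right)} = - q$ ($V{\left(q \right)} = - \frac{2}{2} q = \left(-2\right) \frac{1}{2} q = - q$)
$V{\left(54 \right)} - D{\left(11 \right)} = \left(-1\right) 54 - \frac{1}{2} \cdot 11 \left(-19 - 22\right) = -54 - \frac{1}{2} \cdot 11 \left(-19 - 22\right) = -54 - \frac{1}{2} \cdot 11 \left(-41\right) = -54 - - \frac{451}{2} = -54 + \frac{451}{2} = \frac{343}{2}$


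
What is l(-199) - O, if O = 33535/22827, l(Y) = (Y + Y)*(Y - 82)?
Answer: 2552892491/22827 ≈ 1.1184e+5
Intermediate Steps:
l(Y) = 2*Y*(-82 + Y) (l(Y) = (2*Y)*(-82 + Y) = 2*Y*(-82 + Y))
O = 33535/22827 (O = 33535*(1/22827) = 33535/22827 ≈ 1.4691)
l(-199) - O = 2*(-199)*(-82 - 199) - 1*33535/22827 = 2*(-199)*(-281) - 33535/22827 = 111838 - 33535/22827 = 2552892491/22827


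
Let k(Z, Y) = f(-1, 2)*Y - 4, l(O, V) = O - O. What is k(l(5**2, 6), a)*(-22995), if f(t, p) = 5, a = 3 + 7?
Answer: -1057770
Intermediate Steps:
l(O, V) = 0
a = 10
k(Z, Y) = -4 + 5*Y (k(Z, Y) = 5*Y - 4 = -4 + 5*Y)
k(l(5**2, 6), a)*(-22995) = (-4 + 5*10)*(-22995) = (-4 + 50)*(-22995) = 46*(-22995) = -1057770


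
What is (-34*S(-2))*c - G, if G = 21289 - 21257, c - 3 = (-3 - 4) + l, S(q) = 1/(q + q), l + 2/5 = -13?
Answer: -1799/10 ≈ -179.90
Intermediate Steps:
l = -67/5 (l = -⅖ - 13 = -67/5 ≈ -13.400)
S(q) = 1/(2*q)
c = -87/5 (c = 3 + ((-3 - 4) - 67/5) = 3 + (-7 - 67/5) = 3 - 102/5 = -87/5 ≈ -17.400)
G = 32
(-34*S(-2))*c - G = -17/(-2)*(-87/5) - 1*32 = -17*(-1)/2*(-87/5) - 32 = -34*(-¼)*(-87/5) - 32 = (17/2)*(-87/5) - 32 = -1479/10 - 32 = -1799/10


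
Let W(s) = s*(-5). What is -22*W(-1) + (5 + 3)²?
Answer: -46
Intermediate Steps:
W(s) = -5*s
-22*W(-1) + (5 + 3)² = -(-110)*(-1) + (5 + 3)² = -22*5 + 8² = -110 + 64 = -46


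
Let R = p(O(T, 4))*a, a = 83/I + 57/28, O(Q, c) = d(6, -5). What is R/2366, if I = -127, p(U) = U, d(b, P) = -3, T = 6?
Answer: -14745/8413496 ≈ -0.0017525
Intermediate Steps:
O(Q, c) = -3
a = 4915/3556 (a = 83/(-127) + 57/28 = 83*(-1/127) + 57*(1/28) = -83/127 + 57/28 = 4915/3556 ≈ 1.3822)
R = -14745/3556 (R = -3*4915/3556 = -14745/3556 ≈ -4.1465)
R/2366 = -14745/3556/2366 = -14745/3556*1/2366 = -14745/8413496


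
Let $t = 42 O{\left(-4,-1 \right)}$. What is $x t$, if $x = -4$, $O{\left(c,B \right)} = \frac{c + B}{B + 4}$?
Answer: $280$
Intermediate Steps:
$O{\left(c,B \right)} = \frac{B + c}{4 + B}$
$t = -70$ ($t = 42 \frac{-1 - 4}{4 - 1} = 42 \cdot \frac{1}{3} \left(-5\right) = 42 \left(- \frac{5}{3}\right) = -70$)
$x t = \left(-4\right) \left(-70\right) = 280$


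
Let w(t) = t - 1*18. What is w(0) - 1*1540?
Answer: -1558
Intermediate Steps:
w(t) = -18 + t (w(t) = t - 18 = -18 + t)
w(0) - 1*1540 = (-18 + 0) - 1*1540 = -18 - 1540 = -1558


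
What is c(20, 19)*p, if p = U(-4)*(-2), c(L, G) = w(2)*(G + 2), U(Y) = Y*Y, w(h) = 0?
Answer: 0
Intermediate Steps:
U(Y) = Y**2
c(L, G) = 0 (c(L, G) = 0*(G + 2) = 0*(2 + G) = 0)
p = -32 (p = (-4)**2*(-2) = 16*(-2) = -32)
c(20, 19)*p = 0*(-32) = 0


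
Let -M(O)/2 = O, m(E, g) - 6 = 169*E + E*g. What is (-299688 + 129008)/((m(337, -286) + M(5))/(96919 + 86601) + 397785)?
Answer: -1842540800/4294203751 ≈ -0.42908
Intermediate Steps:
m(E, g) = 6 + 169*E + E*g (m(E, g) = 6 + (169*E + E*g) = 6 + 169*E + E*g)
M(O) = -2*O
(-299688 + 129008)/((m(337, -286) + M(5))/(96919 + 86601) + 397785) = (-299688 + 129008)/(((6 + 169*337 + 337*(-286)) - 2*5)/(96919 + 86601) + 397785) = -170680/(((6 + 56953 - 96382) - 10)/183520 + 397785) = -170680/((-39423 - 10)*(1/183520) + 397785) = -170680/(-39433*1/183520 + 397785) = -170680/(-39433/183520 + 397785) = -170680/73001463767/183520 = -170680*183520/73001463767 = -1842540800/4294203751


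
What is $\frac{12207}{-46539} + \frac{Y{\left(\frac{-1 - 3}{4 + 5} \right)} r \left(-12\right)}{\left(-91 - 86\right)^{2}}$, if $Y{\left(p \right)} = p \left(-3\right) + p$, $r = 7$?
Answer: $- \frac{128636005}{486006777} \approx -0.26468$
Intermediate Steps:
$Y{\left(p \right)} = - 2 p$ ($Y{\left(p \right)} = - 3 p + p = - 2 p$)
$\frac{12207}{-46539} + \frac{Y{\left(\frac{-1 - 3}{4 + 5} \right)} r \left(-12\right)}{\left(-91 - 86\right)^{2}} = \frac{12207}{-46539} + \frac{- 2 \frac{-1 - 3}{4 + 5} \cdot 7 \left(-12\right)}{\left(-91 - 86\right)^{2}} = 12207 \left(- \frac{1}{46539}\right) + \frac{- 2 \left(- \frac{4}{9}\right) 7 \left(-12\right)}{\left(-177\right)^{2}} = - \frac{4069}{15513} + \frac{- 2 \left(\left(-4\right) \frac{1}{9}\right) 7 \left(-12\right)}{31329} = - \frac{4069}{15513} + \left(-2\right) \left(- \frac{4}{9}\right) 7 \left(-12\right) \frac{1}{31329} = - \frac{4069}{15513} + \frac{8}{9} \cdot 7 \left(-12\right) \frac{1}{31329} = - \frac{4069}{15513} + \frac{56}{9} \left(-12\right) \frac{1}{31329} = - \frac{4069}{15513} - \frac{224}{93987} = - \frac{128636005}{486006777}$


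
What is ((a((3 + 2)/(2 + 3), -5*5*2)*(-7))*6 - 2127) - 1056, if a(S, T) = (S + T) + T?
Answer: 975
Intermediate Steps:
a(S, T) = S + 2*T
((a((3 + 2)/(2 + 3), -5*5*2)*(-7))*6 - 2127) - 1056 = ((((3 + 2)/(2 + 3) + 2*(-5*5*2))*(-7))*6 - 2127) - 1056 = (((5/5 + 2*(-25*2))*(-7))*6 - 2127) - 1056 = (((5*(1/5) + 2*(-50))*(-7))*6 - 2127) - 1056 = (((1 - 100)*(-7))*6 - 2127) - 1056 = (-99*(-7)*6 - 2127) - 1056 = (693*6 - 2127) - 1056 = (4158 - 2127) - 1056 = 2031 - 1056 = 975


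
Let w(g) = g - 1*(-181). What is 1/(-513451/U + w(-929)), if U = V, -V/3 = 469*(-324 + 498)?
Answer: -244818/182610413 ≈ -0.0013407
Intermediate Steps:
w(g) = 181 + g (w(g) = g + 181 = 181 + g)
V = -244818 (V = -1407*(-324 + 498) = -1407*174 = -3*81606 = -244818)
U = -244818
1/(-513451/U + w(-929)) = 1/(-513451/(-244818) + (181 - 929)) = 1/(-513451*(-1/244818) - 748) = 1/(513451/244818 - 748) = 1/(-182610413/244818) = -244818/182610413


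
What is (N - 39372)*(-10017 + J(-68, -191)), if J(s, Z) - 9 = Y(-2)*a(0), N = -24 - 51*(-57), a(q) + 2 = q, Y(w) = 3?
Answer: 365400846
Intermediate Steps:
a(q) = -2 + q
N = 2883 (N = -24 + 2907 = 2883)
J(s, Z) = 3 (J(s, Z) = 9 + 3*(-2 + 0) = 9 + 3*(-2) = 9 - 6 = 3)
(N - 39372)*(-10017 + J(-68, -191)) = (2883 - 39372)*(-10017 + 3) = -36489*(-10014) = 365400846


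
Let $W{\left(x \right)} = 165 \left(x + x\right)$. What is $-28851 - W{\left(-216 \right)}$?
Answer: $42429$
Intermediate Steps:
$W{\left(x \right)} = 330 x$ ($W{\left(x \right)} = 165 \cdot 2 x = 330 x$)
$-28851 - W{\left(-216 \right)} = -28851 - 330 \left(-216\right) = -28851 - -71280 = -28851 + 71280 = 42429$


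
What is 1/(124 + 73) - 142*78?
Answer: -2181971/197 ≈ -11076.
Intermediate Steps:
1/(124 + 73) - 142*78 = 1/197 - 11076 = -2181971/197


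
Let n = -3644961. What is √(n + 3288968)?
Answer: I*√355993 ≈ 596.65*I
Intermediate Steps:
√(n + 3288968) = √(-3644961 + 3288968) = √(-355993) = I*√355993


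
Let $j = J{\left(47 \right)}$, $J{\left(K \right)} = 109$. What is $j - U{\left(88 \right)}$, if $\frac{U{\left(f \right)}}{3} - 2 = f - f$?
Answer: $103$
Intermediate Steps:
$U{\left(f \right)} = 6$ ($U{\left(f \right)} = 6 + 3 \left(f - f\right) = 6 + 3 \cdot 0 = 6 + 0 = 6$)
$j = 109$
$j - U{\left(88 \right)} = 109 - 6 = 103$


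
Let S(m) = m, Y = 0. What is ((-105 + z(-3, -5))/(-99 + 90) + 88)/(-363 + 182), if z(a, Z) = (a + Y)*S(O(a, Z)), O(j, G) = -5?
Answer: -98/181 ≈ -0.54144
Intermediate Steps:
z(a, Z) = -5*a (z(a, Z) = (a + 0)*(-5) = a*(-5) = -5*a)
((-105 + z(-3, -5))/(-99 + 90) + 88)/(-363 + 182) = ((-105 - 5*(-3))/(-99 + 90) + 88)/(-363 + 182) = ((-105 + 15)/(-9) + 88)/(-181) = (-90*(-⅑) + 88)*(-1/181) = (10 + 88)*(-1/181) = 98*(-1/181) = -98/181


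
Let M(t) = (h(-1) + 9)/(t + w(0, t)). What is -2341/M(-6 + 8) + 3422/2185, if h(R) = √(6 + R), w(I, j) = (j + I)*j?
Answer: -7261961/4370 + 7023*√5/38 ≈ -1248.5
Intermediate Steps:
w(I, j) = j*(I + j) (w(I, j) = (I + j)*j = j*(I + j))
M(t) = (9 + √5)/(t + t²) (M(t) = (√(6 - 1) + 9)/(t + t*(0 + t)) = (√5 + 9)/(t + t*t) = (9 + √5)/(t + t²))
-2341/M(-6 + 8) + 3422/2185 = -2341*(1 + (-6 + 8))*(-6 + 8)/(9 + √5) + 3422/2185 = -2341*2*(1 + 2)/(9 + √5) + 3422*(1/2185) = -2341*6/(9 + √5) + 3422/2185 = -2341/(3/2 + √5/6) + 3422/2185 = 3422/2185 - 2341/(3/2 + √5/6)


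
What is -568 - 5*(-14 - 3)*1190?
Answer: 100582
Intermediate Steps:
-568 - 5*(-14 - 3)*1190 = -568 - 5*(-17)*1190 = -568 + 85*1190 = -568 + 101150 = 100582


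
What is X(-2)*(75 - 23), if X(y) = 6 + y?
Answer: 208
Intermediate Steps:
X(-2)*(75 - 23) = (6 - 2)*(75 - 23) = 4*52 = 208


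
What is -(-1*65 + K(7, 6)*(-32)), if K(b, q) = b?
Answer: 289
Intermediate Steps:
-(-1*65 + K(7, 6)*(-32)) = -(-1*65 + 7*(-32)) = -(-65 - 224) = -1*(-289) = 289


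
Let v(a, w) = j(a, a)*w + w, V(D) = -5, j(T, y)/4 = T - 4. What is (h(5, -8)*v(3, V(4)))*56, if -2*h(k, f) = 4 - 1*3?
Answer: -420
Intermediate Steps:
j(T, y) = -16 + 4*T (j(T, y) = 4*(T - 4) = 4*(-4 + T) = -16 + 4*T)
v(a, w) = w + w*(-16 + 4*a) (v(a, w) = (-16 + 4*a)*w + w = w*(-16 + 4*a) + w = w + w*(-16 + 4*a))
h(k, f) = -½ (h(k, f) = -(4 - 1*3)/2 = -(4 - 3)/2 = -½*1 = -½)
(h(5, -8)*v(3, V(4)))*56 = -(-5)*(-15 + 4*3)/2*56 = -(-5)*(-15 + 12)/2*56 = -(-5)*(-3)/2*56 = -½*15*56 = -15/2*56 = -420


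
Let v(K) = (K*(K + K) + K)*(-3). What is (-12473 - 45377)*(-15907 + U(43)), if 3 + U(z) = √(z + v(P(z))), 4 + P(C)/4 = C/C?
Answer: 920393500 - 57850*I*√785 ≈ 9.2039e+8 - 1.6208e+6*I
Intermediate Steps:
P(C) = -12 (P(C) = -16 + 4*(C/C) = -16 + 4*1 = -16 + 4 = -12)
v(K) = -6*K² - 3*K (v(K) = (K*(2*K) + K)*(-3) = (2*K² + K)*(-3) = (K + 2*K²)*(-3) = -6*K² - 3*K)
U(z) = -3 + √(-828 + z) (U(z) = -3 + √(z - 3*(-12)*(1 + 2*(-12))) = -3 + √(z - 3*(-12)*(1 - 24)) = -3 + √(z - 3*(-12)*(-23)) = -3 + √(z - 828) = -3 + √(-828 + z))
(-12473 - 45377)*(-15907 + U(43)) = (-12473 - 45377)*(-15907 + (-3 + √(-828 + 43))) = -57850*(-15907 + (-3 + √(-785))) = -57850*(-15907 + (-3 + I*√785)) = -57850*(-15910 + I*√785) = 920393500 - 57850*I*√785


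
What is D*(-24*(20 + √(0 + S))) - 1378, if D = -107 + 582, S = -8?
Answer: -229378 - 22800*I*√2 ≈ -2.2938e+5 - 32244.0*I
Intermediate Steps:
D = 475
D*(-24*(20 + √(0 + S))) - 1378 = 475*(-24*(20 + √(0 - 8))) - 1378 = 475*(-24*(20 + √(-8))) - 1378 = 475*(-24*(20 + 2*I*√2)) - 1378 = 475*(-480 - 48*I*√2) - 1378 = (-228000 - 22800*I*√2) - 1378 = -229378 - 22800*I*√2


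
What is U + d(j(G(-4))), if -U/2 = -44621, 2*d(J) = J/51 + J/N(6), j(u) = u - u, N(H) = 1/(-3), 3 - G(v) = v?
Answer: 89242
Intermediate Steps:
G(v) = 3 - v
N(H) = -⅓
j(u) = 0
d(J) = -76*J/51 (d(J) = (J/51 + J/(-⅓))/2 = (J*(1/51) + J*(-3))/2 = (J/51 - 3*J)/2 = (-152*J/51)/2 = -76*J/51)
U = 89242 (U = -2*(-44621) = 89242)
U + d(j(G(-4))) = 89242 - 76/51*0 = 89242 + 0 = 89242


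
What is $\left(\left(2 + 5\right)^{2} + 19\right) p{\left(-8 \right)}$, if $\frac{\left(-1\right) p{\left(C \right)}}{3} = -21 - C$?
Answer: $2652$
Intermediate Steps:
$p{\left(C \right)} = 63 + 3 C$ ($p{\left(C \right)} = - 3 \left(-21 - C\right) = 63 + 3 C$)
$\left(\left(2 + 5\right)^{2} + 19\right) p{\left(-8 \right)} = \left(\left(2 + 5\right)^{2} + 19\right) \left(63 + 3 \left(-8\right)\right) = \left(7^{2} + 19\right) \left(63 - 24\right) = \left(49 + 19\right) 39 = 68 \cdot 39 = 2652$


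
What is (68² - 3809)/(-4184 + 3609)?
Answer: -163/115 ≈ -1.4174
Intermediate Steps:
(68² - 3809)/(-4184 + 3609) = (4624 - 3809)/(-575) = 815*(-1/575) = -163/115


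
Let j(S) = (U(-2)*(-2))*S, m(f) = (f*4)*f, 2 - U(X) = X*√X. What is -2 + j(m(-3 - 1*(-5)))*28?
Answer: -1794 - 1792*I*√2 ≈ -1794.0 - 2534.3*I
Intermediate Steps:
U(X) = 2 - X^(3/2) (U(X) = 2 - X*√X = 2 - X^(3/2))
m(f) = 4*f² (m(f) = (4*f)*f = 4*f²)
j(S) = S*(-4 - 4*I*√2) (j(S) = ((2 - (-2)^(3/2))*(-2))*S = ((2 - (-2)*I*√2)*(-2))*S = ((2 + 2*I*√2)*(-2))*S = (-4 - 4*I*√2)*S = S*(-4 - 4*I*√2))
-2 + j(m(-3 - 1*(-5)))*28 = -2 - 4*4*(-3 - 1*(-5))²*(1 + I*√2)*28 = -2 - 4*4*(-3 + 5)²*(1 + I*√2)*28 = -2 - 4*4*2²*(1 + I*√2)*28 = -2 - 4*4*4*(1 + I*√2)*28 = -2 - 4*16*(1 + I*√2)*28 = -2 + (-64 - 64*I*√2)*28 = -2 + (-1792 - 1792*I*√2) = -1794 - 1792*I*√2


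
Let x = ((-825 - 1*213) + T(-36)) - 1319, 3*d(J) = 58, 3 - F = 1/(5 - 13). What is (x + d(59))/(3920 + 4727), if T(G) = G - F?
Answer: -57043/207528 ≈ -0.27487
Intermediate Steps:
F = 25/8 (F = 3 - 1/(5 - 13) = 3 - 1/(-8) = 3 - 1*(-1/8) = 3 + 1/8 = 25/8 ≈ 3.1250)
T(G) = -25/8 + G (T(G) = G - 1*25/8 = G - 25/8 = -25/8 + G)
d(J) = 58/3 (d(J) = (1/3)*58 = 58/3)
x = -19169/8 (x = ((-825 - 1*213) + (-25/8 - 36)) - 1319 = ((-825 - 213) - 313/8) - 1319 = (-1038 - 313/8) - 1319 = -8617/8 - 1319 = -19169/8 ≈ -2396.1)
(x + d(59))/(3920 + 4727) = (-19169/8 + 58/3)/(3920 + 4727) = -57043/24/8647 = -57043/24*1/8647 = -57043/207528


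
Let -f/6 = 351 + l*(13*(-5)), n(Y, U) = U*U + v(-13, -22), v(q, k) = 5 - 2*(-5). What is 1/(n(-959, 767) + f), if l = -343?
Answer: 1/452428 ≈ 2.2103e-6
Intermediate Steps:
v(q, k) = 15 (v(q, k) = 5 + 10 = 15)
n(Y, U) = 15 + U² (n(Y, U) = U*U + 15 = U² + 15 = 15 + U²)
f = -135876 (f = -6*(351 - 4459*(-5)) = -6*(351 - 343*(-65)) = -6*(351 + 22295) = -6*22646 = -135876)
1/(n(-959, 767) + f) = 1/((15 + 767²) - 135876) = 1/((15 + 588289) - 135876) = 1/(588304 - 135876) = 1/452428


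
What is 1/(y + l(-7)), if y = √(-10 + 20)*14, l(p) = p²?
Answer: ⅑ - 2*√10/63 ≈ 0.010721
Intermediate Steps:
y = 14*√10 (y = √10*14 = 14*√10 ≈ 44.272)
1/(y + l(-7)) = 1/(14*√10 + (-7)²) = 1/(14*√10 + 49) = 1/(49 + 14*√10)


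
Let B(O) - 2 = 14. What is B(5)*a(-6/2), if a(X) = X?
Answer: -48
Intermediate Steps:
B(O) = 16 (B(O) = 2 + 14 = 16)
B(5)*a(-6/2) = 16*(-6/2) = 16*(-6*½) = 16*(-3) = -48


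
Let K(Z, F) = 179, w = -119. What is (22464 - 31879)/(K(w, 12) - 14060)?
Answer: 1345/1983 ≈ 0.67827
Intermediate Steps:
(22464 - 31879)/(K(w, 12) - 14060) = (22464 - 31879)/(179 - 14060) = -9415/(-13881) = -9415*(-1/13881) = 1345/1983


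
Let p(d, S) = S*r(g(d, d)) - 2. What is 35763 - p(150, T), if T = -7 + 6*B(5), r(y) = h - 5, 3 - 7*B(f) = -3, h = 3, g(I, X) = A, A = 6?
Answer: 250329/7 ≈ 35761.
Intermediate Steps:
g(I, X) = 6
B(f) = 6/7 (B(f) = 3/7 - 1/7*(-3) = 3/7 + 3/7 = 6/7)
r(y) = -2 (r(y) = 3 - 5 = -2)
T = -13/7 (T = -7 + 6*(6/7) = -7 + 36/7 = -13/7 ≈ -1.8571)
p(d, S) = -2 - 2*S (p(d, S) = S*(-2) - 2 = -2*S - 2 = -2 - 2*S)
35763 - p(150, T) = 35763 - (-2 - 2*(-13/7)) = 35763 - (-2 + 26/7) = 35763 - 1*12/7 = 35763 - 12/7 = 250329/7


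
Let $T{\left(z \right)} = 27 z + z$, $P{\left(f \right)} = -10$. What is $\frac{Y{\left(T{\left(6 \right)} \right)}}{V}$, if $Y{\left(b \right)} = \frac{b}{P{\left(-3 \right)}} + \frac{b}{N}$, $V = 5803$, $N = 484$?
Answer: $- \frac{1422}{501545} \approx -0.0028352$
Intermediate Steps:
$T{\left(z \right)} = 28 z$
$Y{\left(b \right)} = - \frac{237 b}{2420}$ ($Y{\left(b \right)} = \frac{b}{-10} + \frac{b}{484} = b \left(- \frac{1}{10}\right) + b \frac{1}{484} = - \frac{b}{10} + \frac{b}{484} = - \frac{237 b}{2420}$)
$\frac{Y{\left(T{\left(6 \right)} \right)}}{V} = \frac{\left(- \frac{237}{2420}\right) 28 \cdot 6}{5803} = \left(- \frac{237}{2420}\right) 168 \cdot \frac{1}{5803} = \left(- \frac{9954}{605}\right) \frac{1}{5803} = - \frac{1422}{501545}$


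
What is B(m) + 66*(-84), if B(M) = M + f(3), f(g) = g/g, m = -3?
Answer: -5546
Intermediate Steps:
f(g) = 1
B(M) = 1 + M (B(M) = M + 1 = 1 + M)
B(m) + 66*(-84) = (1 - 3) + 66*(-84) = -2 - 5544 = -5546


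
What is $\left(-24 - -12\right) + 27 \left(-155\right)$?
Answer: $-4197$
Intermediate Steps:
$\left(-24 - -12\right) + 27 \left(-155\right) = \left(-24 + 12\right) - 4185 = -12 - 4185 = -4197$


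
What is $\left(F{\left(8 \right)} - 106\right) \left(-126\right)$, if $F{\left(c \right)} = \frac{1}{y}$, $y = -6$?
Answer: $13377$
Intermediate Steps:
$F{\left(c \right)} = - \frac{1}{6}$ ($F{\left(c \right)} = \frac{1}{-6} = - \frac{1}{6}$)
$\left(F{\left(8 \right)} - 106\right) \left(-126\right) = \left(- \frac{1}{6} - 106\right) \left(-126\right) = \left(- \frac{637}{6}\right) \left(-126\right) = 13377$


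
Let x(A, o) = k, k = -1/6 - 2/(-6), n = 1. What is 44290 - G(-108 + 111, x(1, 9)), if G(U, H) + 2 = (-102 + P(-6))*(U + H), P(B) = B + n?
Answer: 267785/6 ≈ 44631.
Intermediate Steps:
k = ⅙ (k = -1*⅙ - 2*(-⅙) = -⅙ + ⅓ = ⅙ ≈ 0.16667)
x(A, o) = ⅙
P(B) = 1 + B (P(B) = B + 1 = 1 + B)
G(U, H) = -2 - 107*H - 107*U (G(U, H) = -2 + (-102 + (1 - 6))*(U + H) = -2 + (-102 - 5)*(H + U) = -2 - 107*(H + U) = -2 + (-107*H - 107*U) = -2 - 107*H - 107*U)
44290 - G(-108 + 111, x(1, 9)) = 44290 - (-2 - 107*⅙ - 107*(-108 + 111)) = 44290 - (-2 - 107/6 - 107*3) = 44290 - (-2 - 107/6 - 321) = 44290 - 1*(-2045/6) = 44290 + 2045/6 = 267785/6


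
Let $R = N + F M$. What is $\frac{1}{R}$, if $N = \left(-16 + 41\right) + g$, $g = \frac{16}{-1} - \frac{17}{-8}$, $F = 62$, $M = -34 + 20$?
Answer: $- \frac{8}{6855} \approx -0.001167$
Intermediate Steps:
$M = -14$
$g = - \frac{111}{8}$ ($g = 16 \left(-1\right) - - \frac{17}{8} = -16 + \frac{17}{8} = - \frac{111}{8} \approx -13.875$)
$N = \frac{89}{8}$ ($N = \left(-16 + 41\right) - \frac{111}{8} = 25 - \frac{111}{8} = \frac{89}{8} \approx 11.125$)
$R = - \frac{6855}{8}$ ($R = \frac{89}{8} + 62 \left(-14\right) = \frac{89}{8} - 868 = - \frac{6855}{8} \approx -856.88$)
$\frac{1}{R} = \frac{1}{- \frac{6855}{8}} = - \frac{8}{6855}$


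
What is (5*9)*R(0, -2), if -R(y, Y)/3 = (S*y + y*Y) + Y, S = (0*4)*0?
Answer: 270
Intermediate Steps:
S = 0 (S = 0*0 = 0)
R(y, Y) = -3*Y - 3*Y*y (R(y, Y) = -3*((0*y + y*Y) + Y) = -3*((0 + Y*y) + Y) = -3*(Y*y + Y) = -3*(Y + Y*y) = -3*Y - 3*Y*y)
(5*9)*R(0, -2) = (5*9)*(3*(-2)*(-1 - 1*0)) = 45*(3*(-2)*(-1 + 0)) = 45*(3*(-2)*(-1)) = 45*6 = 270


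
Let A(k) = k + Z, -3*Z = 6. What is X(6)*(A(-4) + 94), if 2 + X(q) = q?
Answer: 352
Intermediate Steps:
Z = -2 (Z = -⅓*6 = -2)
A(k) = -2 + k (A(k) = k - 2 = -2 + k)
X(q) = -2 + q
X(6)*(A(-4) + 94) = (-2 + 6)*((-2 - 4) + 94) = 4*(-6 + 94) = 4*88 = 352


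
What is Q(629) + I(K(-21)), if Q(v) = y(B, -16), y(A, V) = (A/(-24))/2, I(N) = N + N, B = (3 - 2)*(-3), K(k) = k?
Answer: -671/16 ≈ -41.938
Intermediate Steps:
B = -3 (B = 1*(-3) = -3)
I(N) = 2*N
y(A, V) = -A/48 (y(A, V) = (A*(-1/24))*(½) = -A/24*(½) = -A/48)
Q(v) = 1/16 (Q(v) = -1/48*(-3) = 1/16)
Q(629) + I(K(-21)) = 1/16 + 2*(-21) = 1/16 - 42 = -671/16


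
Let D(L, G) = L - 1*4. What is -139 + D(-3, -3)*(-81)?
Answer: 428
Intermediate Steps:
D(L, G) = -4 + L (D(L, G) = L - 4 = -4 + L)
-139 + D(-3, -3)*(-81) = -139 + (-4 - 3)*(-81) = -139 - 7*(-81) = -139 + 567 = 428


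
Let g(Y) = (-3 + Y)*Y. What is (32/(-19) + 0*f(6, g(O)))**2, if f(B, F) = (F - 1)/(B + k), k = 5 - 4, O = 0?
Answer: 1024/361 ≈ 2.8366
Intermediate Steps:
k = 1
g(Y) = Y*(-3 + Y)
f(B, F) = (-1 + F)/(1 + B) (f(B, F) = (F - 1)/(B + 1) = (-1 + F)/(1 + B))
(32/(-19) + 0*f(6, g(O)))**2 = (32/(-19) + 0*((-1 + 0*(-3 + 0))/(1 + 6)))**2 = (32*(-1/19) + 0*((-1 + 0*(-3))/7))**2 = (-32/19 + 0*((-1 + 0)/7))**2 = (-32/19 + 0*((1/7)*(-1)))**2 = (-32/19 + 0*(-1/7))**2 = (-32/19 + 0)**2 = (-32/19)**2 = 1024/361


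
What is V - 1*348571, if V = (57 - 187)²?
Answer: -331671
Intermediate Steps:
V = 16900 (V = (-130)² = 16900)
V - 1*348571 = 16900 - 1*348571 = 16900 - 348571 = -331671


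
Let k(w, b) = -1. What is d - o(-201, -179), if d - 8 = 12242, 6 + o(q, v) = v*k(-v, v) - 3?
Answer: 12080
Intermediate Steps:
o(q, v) = -9 - v (o(q, v) = -6 + (v*(-1) - 3) = -6 + (-v - 3) = -6 + (-3 - v) = -9 - v)
d = 12250 (d = 8 + 12242 = 12250)
d - o(-201, -179) = 12250 - (-9 - 1*(-179)) = 12250 - (-9 + 179) = 12250 - 1*170 = 12250 - 170 = 12080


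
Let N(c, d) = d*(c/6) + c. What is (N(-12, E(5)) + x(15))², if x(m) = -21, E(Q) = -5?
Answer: 529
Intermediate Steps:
N(c, d) = c + c*d/6 (N(c, d) = d*(c*(⅙)) + c = d*(c/6) + c = c*d/6 + c = c + c*d/6)
(N(-12, E(5)) + x(15))² = ((⅙)*(-12)*(6 - 5) - 21)² = ((⅙)*(-12)*1 - 21)² = (-2 - 21)² = (-23)² = 529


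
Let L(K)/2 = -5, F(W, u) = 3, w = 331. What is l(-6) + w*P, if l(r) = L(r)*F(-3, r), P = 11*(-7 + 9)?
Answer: 7252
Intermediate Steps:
P = 22 (P = 11*2 = 22)
L(K) = -10 (L(K) = 2*(-5) = -10)
l(r) = -30 (l(r) = -10*3 = -30)
l(-6) + w*P = -30 + 331*22 = -30 + 7282 = 7252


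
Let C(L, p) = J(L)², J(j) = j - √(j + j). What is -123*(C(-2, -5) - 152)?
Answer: 18696 - 984*I ≈ 18696.0 - 984.0*I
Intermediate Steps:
J(j) = j - √2*√j (J(j) = j - √(2*j) = j - √2*√j)
C(L, p) = (L - √2*√L)²
-123*(C(-2, -5) - 152) = -123*((-1*(-2) + √2*√(-2))² - 152) = -123*((2 + √2*(I*√2))² - 152) = -123*((2 + 2*I)² - 152) = -123*(-152 + (2 + 2*I)²) = 18696 - 123*(2 + 2*I)²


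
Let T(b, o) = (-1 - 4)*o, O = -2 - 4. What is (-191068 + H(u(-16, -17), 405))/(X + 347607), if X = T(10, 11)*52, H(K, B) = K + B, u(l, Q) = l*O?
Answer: -14659/26519 ≈ -0.55277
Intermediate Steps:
O = -6
T(b, o) = -5*o
u(l, Q) = -6*l (u(l, Q) = l*(-6) = -6*l)
H(K, B) = B + K
X = -2860 (X = -5*11*52 = -55*52 = -2860)
(-191068 + H(u(-16, -17), 405))/(X + 347607) = (-191068 + (405 - 6*(-16)))/(-2860 + 347607) = (-191068 + (405 + 96))/344747 = (-191068 + 501)*(1/344747) = -190567*1/344747 = -14659/26519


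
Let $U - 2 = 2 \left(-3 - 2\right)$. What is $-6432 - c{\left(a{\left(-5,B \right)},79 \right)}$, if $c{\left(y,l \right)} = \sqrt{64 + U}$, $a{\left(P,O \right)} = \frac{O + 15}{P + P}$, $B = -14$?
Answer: $-6432 - 2 \sqrt{14} \approx -6439.5$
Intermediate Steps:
$U = -8$ ($U = 2 + 2 \left(-3 - 2\right) = 2 + 2 \left(-5\right) = 2 - 10 = -8$)
$a{\left(P,O \right)} = \frac{15 + O}{2 P}$
$c{\left(y,l \right)} = 2 \sqrt{14}$ ($c{\left(y,l \right)} = \sqrt{64 - 8} = \sqrt{56} = 2 \sqrt{14}$)
$-6432 - c{\left(a{\left(-5,B \right)},79 \right)} = -6432 - 2 \sqrt{14}$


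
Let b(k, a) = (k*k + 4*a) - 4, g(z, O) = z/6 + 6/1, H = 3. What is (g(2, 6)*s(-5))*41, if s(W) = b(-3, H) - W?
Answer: 17138/3 ≈ 5712.7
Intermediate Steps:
g(z, O) = 6 + z/6 (g(z, O) = z*(⅙) + 6*1 = z/6 + 6 = 6 + z/6)
b(k, a) = -4 + k² + 4*a (b(k, a) = (k² + 4*a) - 4 = -4 + k² + 4*a)
s(W) = 17 - W (s(W) = (-4 + (-3)² + 4*3) - W = (-4 + 9 + 12) - W = 17 - W)
(g(2, 6)*s(-5))*41 = ((6 + (⅙)*2)*(17 - 1*(-5)))*41 = ((6 + ⅓)*(17 + 5))*41 = ((19/3)*22)*41 = (418/3)*41 = 17138/3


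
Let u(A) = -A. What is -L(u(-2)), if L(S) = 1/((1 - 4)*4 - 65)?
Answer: 1/77 ≈ 0.012987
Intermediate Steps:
L(S) = -1/77 (L(S) = 1/(-3*4 - 65) = 1/(-12 - 65) = 1/(-77) = -1/77)
-L(u(-2)) = -1*(-1/77) = 1/77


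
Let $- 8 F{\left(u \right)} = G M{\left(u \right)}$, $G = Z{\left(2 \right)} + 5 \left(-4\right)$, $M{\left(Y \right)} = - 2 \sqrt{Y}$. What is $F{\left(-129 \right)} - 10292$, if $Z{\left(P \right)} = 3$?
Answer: $-10292 - \frac{17 i \sqrt{129}}{4} \approx -10292.0 - 48.271 i$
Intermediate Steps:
$G = -17$ ($G = 3 + 5 \left(-4\right) = 3 - 20 = -17$)
$F{\left(u \right)} = - \frac{17 \sqrt{u}}{4}$ ($F{\left(u \right)} = - \frac{\left(-17\right) \left(- 2 \sqrt{u}\right)}{8} = - \frac{34 \sqrt{u}}{8} = - \frac{17 \sqrt{u}}{4}$)
$F{\left(-129 \right)} - 10292 = - \frac{17 \sqrt{-129}}{4} - 10292 = - \frac{17 i \sqrt{129}}{4} - 10292 = -10292 - \frac{17 i \sqrt{129}}{4}$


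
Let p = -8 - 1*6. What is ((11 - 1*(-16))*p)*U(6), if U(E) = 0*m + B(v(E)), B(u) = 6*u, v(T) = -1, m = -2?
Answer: 2268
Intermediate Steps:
p = -14 (p = -8 - 6 = -14)
U(E) = -6 (U(E) = 0*(-2) + 6*(-1) = 0 - 6 = -6)
((11 - 1*(-16))*p)*U(6) = ((11 - 1*(-16))*(-14))*(-6) = ((11 + 16)*(-14))*(-6) = (27*(-14))*(-6) = -378*(-6) = 2268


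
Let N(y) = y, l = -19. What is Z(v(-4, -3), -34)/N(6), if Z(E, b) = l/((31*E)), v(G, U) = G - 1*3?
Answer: 19/1302 ≈ 0.014593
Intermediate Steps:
v(G, U) = -3 + G (v(G, U) = G - 3 = -3 + G)
Z(E, b) = -19/(31*E) (Z(E, b) = -19*1/(31*E) = -19/(31*E))
Z(v(-4, -3), -34)/N(6) = (-19/(31*(-3 - 4)))/6 = (-19/31/(-7))/6 = (-19/31*(-⅐))/6 = (⅙)*(19/217) = 19/1302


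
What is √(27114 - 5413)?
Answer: √21701 ≈ 147.31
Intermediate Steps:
√(27114 - 5413) = √21701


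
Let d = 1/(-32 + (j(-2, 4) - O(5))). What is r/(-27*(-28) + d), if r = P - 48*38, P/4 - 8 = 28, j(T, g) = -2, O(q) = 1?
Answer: -58800/26459 ≈ -2.2223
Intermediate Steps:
P = 144 (P = 32 + 4*28 = 32 + 112 = 144)
d = -1/35 (d = 1/(-32 + (-2 - 1*1)) = 1/(-32 + (-2 - 1)) = 1/(-32 - 3) = 1/(-35) = -1/35 ≈ -0.028571)
r = -1680 (r = 144 - 48*38 = 144 - 1824 = -1680)
r/(-27*(-28) + d) = -1680/(-27*(-28) - 1/35) = -1680/(756 - 1/35) = -1680/26459/35 = -1680*35/26459 = -58800/26459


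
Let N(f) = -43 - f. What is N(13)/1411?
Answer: -56/1411 ≈ -0.039688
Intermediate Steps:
N(13)/1411 = (-43 - 1*13)/1411 = (-43 - 13)*(1/1411) = -56*1/1411 = -56/1411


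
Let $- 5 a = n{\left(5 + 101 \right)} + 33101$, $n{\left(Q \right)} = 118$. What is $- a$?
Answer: $\frac{33219}{5} \approx 6643.8$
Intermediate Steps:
$a = - \frac{33219}{5}$ ($a = - \frac{118 + 33101}{5} = \left(- \frac{1}{5}\right) 33219 = - \frac{33219}{5} \approx -6643.8$)
$- a = \left(-1\right) \left(- \frac{33219}{5}\right) = \frac{33219}{5}$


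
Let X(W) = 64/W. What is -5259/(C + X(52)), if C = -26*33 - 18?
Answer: 68367/11372 ≈ 6.0119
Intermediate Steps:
C = -876 (C = -858 - 18 = -876)
-5259/(C + X(52)) = -5259/(-876 + 64/52) = -5259/(-876 + 64*(1/52)) = -5259/(-876 + 16/13) = -5259/(-11372/13) = -5259*(-13/11372) = 68367/11372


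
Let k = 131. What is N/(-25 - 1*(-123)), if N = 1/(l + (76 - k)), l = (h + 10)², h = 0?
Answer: 1/4410 ≈ 0.00022676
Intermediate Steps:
l = 100 (l = (0 + 10)² = 10² = 100)
N = 1/45 (N = 1/(100 + (76 - 1*131)) = 1/(100 + (76 - 131)) = 1/(100 - 55) = 1/45 ≈ 0.022222)
N/(-25 - 1*(-123)) = (1/45)/(-25 - 1*(-123)) = (1/45)/(-25 + 123) = (1/45)/98 = (1/98)*(1/45) = 1/4410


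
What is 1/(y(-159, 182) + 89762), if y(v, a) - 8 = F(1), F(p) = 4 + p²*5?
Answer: 1/89779 ≈ 1.1138e-5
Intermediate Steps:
F(p) = 4 + 5*p²
y(v, a) = 17 (y(v, a) = 8 + (4 + 5*1²) = 8 + (4 + 5*1) = 8 + (4 + 5) = 8 + 9 = 17)
1/(y(-159, 182) + 89762) = 1/(17 + 89762) = 1/89779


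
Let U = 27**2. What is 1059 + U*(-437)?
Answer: -317514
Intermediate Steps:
U = 729
1059 + U*(-437) = 1059 + 729*(-437) = 1059 - 318573 = -317514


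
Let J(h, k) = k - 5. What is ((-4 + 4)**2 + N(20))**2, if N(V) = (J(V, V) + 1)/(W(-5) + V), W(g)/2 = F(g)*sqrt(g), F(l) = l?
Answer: 64/(25*(2 - I*sqrt(5))**2) ≈ -0.031605 + 0.28268*I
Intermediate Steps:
W(g) = 2*g**(3/2) (W(g) = 2*(g*sqrt(g)) = 2*g**(3/2))
J(h, k) = -5 + k
N(V) = (-4 + V)/(V - 10*I*sqrt(5)) (N(V) = ((-5 + V) + 1)/(2*(-5)**(3/2) + V) = (-4 + V)/(2*(-5*I*sqrt(5)) + V) = (-4 + V)/(-10*I*sqrt(5) + V) = (-4 + V)/(V - 10*I*sqrt(5)))
((-4 + 4)**2 + N(20))**2 = ((-4 + 4)**2 + (-4 + 20)/(20 - 10*I*sqrt(5)))**2 = (0**2 + 16/(20 - 10*I*sqrt(5)))**2 = (0 + 16/(20 - 10*I*sqrt(5)))**2 = (16/(20 - 10*I*sqrt(5)))**2 = 256/(20 - 10*I*sqrt(5))**2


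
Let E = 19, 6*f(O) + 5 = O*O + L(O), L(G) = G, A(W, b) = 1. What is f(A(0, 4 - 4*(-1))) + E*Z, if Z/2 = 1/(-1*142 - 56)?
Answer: -137/198 ≈ -0.69192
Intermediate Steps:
f(O) = -⅚ + O/6 + O²/6 (f(O) = -⅚ + (O*O + O)/6 = -⅚ + (O² + O)/6 = -⅚ + (O + O²)/6 = -⅚ + (O/6 + O²/6) = -⅚ + O/6 + O²/6)
Z = -1/99 (Z = 2/(-1*142 - 56) = 2/(-142 - 56) = 2/(-198) = 2*(-1/198) = -1/99 ≈ -0.010101)
f(A(0, 4 - 4*(-1))) + E*Z = (-⅚ + (⅙)*1 + (⅙)*1²) + 19*(-1/99) = (-⅚ + ⅙ + (⅙)*1) - 19/99 = (-⅚ + ⅙ + ⅙) - 19/99 = -½ - 19/99 = -137/198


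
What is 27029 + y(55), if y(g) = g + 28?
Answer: 27112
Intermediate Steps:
y(g) = 28 + g
27029 + y(55) = 27029 + (28 + 55) = 27029 + 83 = 27112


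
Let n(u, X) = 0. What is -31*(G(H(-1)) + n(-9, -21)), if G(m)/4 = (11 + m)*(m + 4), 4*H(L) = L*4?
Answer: -3720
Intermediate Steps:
H(L) = L (H(L) = (L*4)/4 = (4*L)/4 = L)
G(m) = 4*(4 + m)*(11 + m) (G(m) = 4*((11 + m)*(m + 4)) = 4*((11 + m)*(4 + m)) = 4*((4 + m)*(11 + m)) = 4*(4 + m)*(11 + m))
-31*(G(H(-1)) + n(-9, -21)) = -31*((176 + 4*(-1)² + 60*(-1)) + 0) = -31*((176 + 4*1 - 60) + 0) = -31*((176 + 4 - 60) + 0) = -31*(120 + 0) = -31*120 = -3720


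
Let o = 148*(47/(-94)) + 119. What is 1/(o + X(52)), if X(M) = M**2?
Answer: 1/2749 ≈ 0.00036377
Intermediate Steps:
o = 45 (o = 148*(47*(-1/94)) + 119 = 148*(-1/2) + 119 = -74 + 119 = 45)
1/(o + X(52)) = 1/(45 + 52**2) = 1/(45 + 2704) = 1/2749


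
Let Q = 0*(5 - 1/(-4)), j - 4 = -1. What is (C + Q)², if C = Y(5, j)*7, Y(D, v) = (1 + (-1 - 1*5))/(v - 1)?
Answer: 1225/4 ≈ 306.25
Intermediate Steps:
j = 3 (j = 4 - 1 = 3)
Y(D, v) = -5/(-1 + v) (Y(D, v) = (1 + (-1 - 5))/(-1 + v) = (1 - 6)/(-1 + v) = -5/(-1 + v))
Q = 0 (Q = 0*(5 - 1*(-¼)) = 0*(5 + ¼) = 0*(21/4) = 0)
C = -35/2 (C = -5/(-1 + 3)*7 = -5/2*7 = -35/2 ≈ -17.500)
(C + Q)² = (-35/2 + 0)² = (-35/2)² = 1225/4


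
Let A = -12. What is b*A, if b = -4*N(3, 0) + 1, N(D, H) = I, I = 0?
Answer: -12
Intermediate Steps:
N(D, H) = 0
b = 1 (b = -4*0 + 1 = 0 + 1 = 1)
b*A = 1*(-12) = -12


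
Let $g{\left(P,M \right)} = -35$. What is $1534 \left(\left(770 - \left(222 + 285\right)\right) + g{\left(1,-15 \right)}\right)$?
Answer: $349752$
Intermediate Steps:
$1534 \left(\left(770 - \left(222 + 285\right)\right) + g{\left(1,-15 \right)}\right) = 1534 \left(\left(770 - \left(222 + 285\right)\right) - 35\right) = 1534 \left(\left(770 - 507\right) - 35\right) = 1534 \left(263 - 35\right) = 1534 \cdot 228 = 349752$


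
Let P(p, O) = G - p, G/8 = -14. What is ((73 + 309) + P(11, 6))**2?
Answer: 67081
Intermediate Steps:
G = -112 (G = 8*(-14) = -112)
P(p, O) = -112 - p
((73 + 309) + P(11, 6))**2 = ((73 + 309) + (-112 - 1*11))**2 = (382 + (-112 - 11))**2 = (382 - 123)**2 = 259**2 = 67081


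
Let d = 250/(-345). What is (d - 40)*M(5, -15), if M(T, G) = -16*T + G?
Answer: 266950/69 ≈ 3868.8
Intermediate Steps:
M(T, G) = G - 16*T
d = -50/69 (d = 250*(-1/345) = -50/69 ≈ -0.72464)
(d - 40)*M(5, -15) = (-50/69 - 40)*(-15 - 16*5) = -2810*(-15 - 80)/69 = -2810/69*(-95) = 266950/69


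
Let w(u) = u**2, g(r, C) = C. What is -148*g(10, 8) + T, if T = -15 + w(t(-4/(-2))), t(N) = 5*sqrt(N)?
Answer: -1149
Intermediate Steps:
T = 35 (T = -15 + (5*sqrt(-4/(-2)))**2 = -15 + (5*sqrt(-4*(-1/2)))**2 = -15 + (5*sqrt(2))**2 = -15 + 50 = 35)
-148*g(10, 8) + T = -148*8 + 35 = -1184 + 35 = -1149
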